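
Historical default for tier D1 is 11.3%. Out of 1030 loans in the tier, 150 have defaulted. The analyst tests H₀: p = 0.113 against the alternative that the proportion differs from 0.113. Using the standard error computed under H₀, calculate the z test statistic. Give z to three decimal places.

z = 3.308

p̂ = 150/1030 ≈ 0.145631.
SE = √(p₀(1−p₀)/n) = √(0.10023/1030) = 0.009865.
z = (0.145631 − 0.113)/0.009865 = 0.032631/0.009865 = 3.308.
Two-sided p-value ≈ 2·Φ(−3.308) = 0.0009.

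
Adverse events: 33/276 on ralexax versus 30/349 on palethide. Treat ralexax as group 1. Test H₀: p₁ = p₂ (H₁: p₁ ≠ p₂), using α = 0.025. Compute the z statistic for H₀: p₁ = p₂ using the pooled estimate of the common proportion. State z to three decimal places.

z = 1.386

p̂₁ = 33/276 ≈ 0.11957, p̂₂ = 30/349 ≈ 0.08596.
Pooled p̂ = (33+30)/(276+349) = 63/625 = 0.10080.
SE = √(0.0906394 × 0.00648852) = 0.02425.
z = (0.11957 − 0.08596)/0.02425 = 0.03361/0.02425 = 1.386.
Two-sided p-value ≈ 2·Φ(−1.386) = 0.1658, so at α = 0.025 we fail to reject H₀.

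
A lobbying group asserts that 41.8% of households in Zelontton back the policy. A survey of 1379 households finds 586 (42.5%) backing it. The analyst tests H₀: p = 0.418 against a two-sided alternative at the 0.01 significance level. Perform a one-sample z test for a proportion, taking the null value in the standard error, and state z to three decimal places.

z = 0.523

p̂ = 586/1379 = 0.42495.
SE = √(p₀(1−p₀)/n) = √(0.24328/1379) = 0.01328.
z = (0.42495 − 0.418)/0.01328 = 0.00695/0.01328 = 0.523.
Two-sided p-value ≈ 2·Φ(−0.523) = 0.6010; since p > α = 0.01, fail to reject H₀.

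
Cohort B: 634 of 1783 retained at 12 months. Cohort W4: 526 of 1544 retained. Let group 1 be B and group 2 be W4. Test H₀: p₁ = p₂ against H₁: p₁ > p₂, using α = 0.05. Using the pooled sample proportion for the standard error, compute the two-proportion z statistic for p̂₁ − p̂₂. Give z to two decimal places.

p̂₁ = 634/1783 ≈ 0.3556, p̂₂ = 526/1544 ≈ 0.3407.
Pooled p̂ = (634+526)/(1783+1544) = 1160/3327 = 0.3487.
SE = √(p̂(1−p̂)(1/n₁+1/n₂)) = √(0.3487·0.6513·0.00120852) = √(0.000274451) = 0.0166.
z = (0.3556 − 0.3407)/0.0166 = 0.0149/0.0166 = 0.90.
p-value = P(Z > 0.900) ≈ 0.1841. With α = 0.05, fail to reject H₀.

z = 0.90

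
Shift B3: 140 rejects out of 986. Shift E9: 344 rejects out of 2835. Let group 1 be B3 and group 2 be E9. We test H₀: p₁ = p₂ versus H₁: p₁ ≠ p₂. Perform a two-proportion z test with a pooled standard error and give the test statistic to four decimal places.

z = 1.6791

p̂₁ = 140/986 ≈ 0.141988, p̂₂ = 344/2835 ≈ 0.121340.
Pooled p̂ = (140+344)/(986+2835) = 484/3821 = 0.126668.
SE = √(p̂(1−p̂)(1/n₁+1/n₂)) = √(0.126668·0.873332·0.00136693) = √(0.000151215) = 0.012297.
z = (0.141988 − 0.121340)/0.012297 = 0.020648/0.012297 = 1.6791.
Two-sided p-value ≈ 2·Φ(−1.679) = 0.0931.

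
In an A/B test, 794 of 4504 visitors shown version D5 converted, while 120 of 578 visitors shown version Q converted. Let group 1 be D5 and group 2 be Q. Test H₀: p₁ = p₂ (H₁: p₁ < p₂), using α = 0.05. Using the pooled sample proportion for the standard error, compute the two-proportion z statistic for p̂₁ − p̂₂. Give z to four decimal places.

p̂₁ = 794/4504 ≈ 0.176288, p̂₂ = 120/578 ≈ 0.207612.
Pooled p̂ = (794+120)/(4504+578) = 914/5082 = 0.179850.
SE = √(0.147504 × 0.00195213) = 0.016969.
z = (0.176288 − 0.207612)/0.016969 = -0.031324/0.016969 = -1.8460.
p-value = P(Z < -1.846) ≈ 0.0324, so at α = 0.05 we reject H₀.

z = -1.8460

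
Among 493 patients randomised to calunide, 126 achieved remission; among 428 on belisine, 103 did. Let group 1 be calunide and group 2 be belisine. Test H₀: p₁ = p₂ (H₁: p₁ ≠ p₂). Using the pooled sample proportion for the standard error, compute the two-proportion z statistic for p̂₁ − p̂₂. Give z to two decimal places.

p̂₁ = 126/493 = 0.2556, p̂₂ = 103/428 = 0.2407.
Pooled p̂ = (126+103)/(493+428) = 229/921 = 0.2486.
SE = √(0.18682 × 0.00436485) = 0.0286.
z = (0.2556 − 0.2407)/0.0286 = 0.0149/0.0286 = 0.52.

z = 0.52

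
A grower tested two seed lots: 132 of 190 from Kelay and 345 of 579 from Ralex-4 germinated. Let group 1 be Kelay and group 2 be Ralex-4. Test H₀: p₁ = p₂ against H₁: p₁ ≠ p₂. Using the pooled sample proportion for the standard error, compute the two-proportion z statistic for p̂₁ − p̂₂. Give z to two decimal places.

p̂₁ = 132/190 ≈ 0.69474, p̂₂ = 345/579 ≈ 0.59585.
Pooled p̂ = (132+345)/(190+579) = 477/769 = 0.62029.
SE = √(p̂(1−p̂)(1/n₁+1/n₂)) = √(0.62029·0.37971·0.00699027) = √(0.00164643) = 0.04058.
z = (0.69474 − 0.59585)/0.04058 = 0.09889/0.04058 = 2.44.

z = 2.44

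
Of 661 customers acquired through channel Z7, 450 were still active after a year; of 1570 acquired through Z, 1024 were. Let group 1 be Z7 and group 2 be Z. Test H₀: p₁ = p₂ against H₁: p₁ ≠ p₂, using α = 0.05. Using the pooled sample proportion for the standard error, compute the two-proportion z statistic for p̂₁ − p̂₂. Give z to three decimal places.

z = 1.301

p̂₁ = 450/661 = 0.68079, p̂₂ = 1024/1570 = 0.65223.
Pooled p̂ = (450+1024)/(661+1570) = 1474/2231 = 0.66069.
SE = √(p̂(1−p̂)(1/n₁+1/n₂)) = √(0.66069·0.33931·0.0021498) = √(0.00048194) = 0.02195.
z = (0.68079 − 0.65223)/0.02195 = 0.02856/0.02195 = 1.301.
Two-sided p-value ≈ 2·Φ(−1.301) = 0.1933. With α = 0.05, fail to reject H₀.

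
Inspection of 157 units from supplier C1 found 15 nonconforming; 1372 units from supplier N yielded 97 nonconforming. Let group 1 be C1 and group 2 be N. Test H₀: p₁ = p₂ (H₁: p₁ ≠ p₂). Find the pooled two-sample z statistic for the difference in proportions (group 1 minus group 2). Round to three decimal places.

p̂₁ = 15/157 ≈ 0.09554, p̂₂ = 97/1372 ≈ 0.07070.
Pooled p̂ = (15+97)/(157+1372) = 112/1529 = 0.07325.
SE = √(p̂(1−p̂)(1/n₁+1/n₂)) = √(0.07325·0.92675·0.00709829) = √(0.000481866) = 0.02195.
z = (0.09554 − 0.07070)/0.02195 = 0.02484/0.02195 = 1.132.

z = 1.132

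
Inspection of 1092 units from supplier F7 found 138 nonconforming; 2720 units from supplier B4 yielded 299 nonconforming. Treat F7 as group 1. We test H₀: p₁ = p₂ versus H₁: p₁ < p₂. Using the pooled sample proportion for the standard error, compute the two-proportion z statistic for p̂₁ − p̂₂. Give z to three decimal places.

p̂₁ = 138/1092 = 0.12637, p̂₂ = 299/2720 = 0.10993.
Pooled p̂ = (138+299)/(1092+2720) = 437/3812 = 0.11464.
SE = √(p̂(1−p̂)(1/n₁+1/n₂)) = √(0.11464·0.88536·0.0012834) = √(0.00013026) = 0.01141.
z = (0.12637 − 0.10993)/0.01141 = 0.01644/0.01141 = 1.441.

z = 1.441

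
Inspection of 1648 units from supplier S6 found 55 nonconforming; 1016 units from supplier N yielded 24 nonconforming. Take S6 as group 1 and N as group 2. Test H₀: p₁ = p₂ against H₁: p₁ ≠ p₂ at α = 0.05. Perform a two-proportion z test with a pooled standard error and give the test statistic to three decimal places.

z = 1.441

p̂₁ = 55/1648 ≈ 0.033374, p̂₂ = 24/1016 ≈ 0.023622.
Pooled p̂ = (55+24)/(1648+1016) = 79/2664 = 0.029655.
SE = √(p̂(1−p̂)(1/n₁+1/n₂)) = √(0.029655·0.970345·0.00159105) = √(4.57828e-05) = 0.006766.
z = (0.033374 − 0.023622)/0.006766 = 0.009752/0.006766 = 1.441.
p-value = 2·P(Z > 1.441) ≈ 0.1495; since p > α = 0.05, fail to reject H₀.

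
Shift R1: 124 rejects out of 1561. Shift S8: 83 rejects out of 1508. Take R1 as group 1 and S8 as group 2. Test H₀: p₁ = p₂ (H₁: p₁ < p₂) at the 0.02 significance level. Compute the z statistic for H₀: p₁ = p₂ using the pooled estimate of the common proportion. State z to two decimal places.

p̂₁ = 124/1561 ≈ 0.07944, p̂₂ = 83/1508 ≈ 0.05504.
Pooled p̂ = (124+83)/(1561+1508) = 207/3069 = 0.06745.
SE = √(0.0628994 × 0.00130374) = 0.00906.
z = (0.07944 − 0.05504)/0.00906 = 0.02440/0.00906 = 2.69.
p-value = P(Z < 2.694) ≈ 0.9965; since p > α = 0.02, fail to reject H₀.

z = 2.69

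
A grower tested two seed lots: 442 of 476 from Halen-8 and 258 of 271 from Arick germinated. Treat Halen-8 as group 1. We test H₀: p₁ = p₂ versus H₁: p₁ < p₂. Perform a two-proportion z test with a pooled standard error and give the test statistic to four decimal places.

z = -1.2695

p̂₁ = 442/476 ≈ 0.9285714, p̂₂ = 258/271 ≈ 0.9520295.
Pooled p̂ = (442+258)/(476+271) = 700/747 = 0.9370817.
SE = √(0.0589596 × 0.00579088) = 0.0184778.
z = (0.9285714 − 0.9520295)/0.0184778 = -0.0234581/0.0184778 = -1.2695.
p-value = P(Z < -1.270) ≈ 0.1021.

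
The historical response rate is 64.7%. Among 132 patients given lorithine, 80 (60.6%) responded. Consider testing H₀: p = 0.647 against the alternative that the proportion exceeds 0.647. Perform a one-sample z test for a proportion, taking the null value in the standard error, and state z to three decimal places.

z = -0.984

p̂ = 80/132 ≈ 0.60606.
Under H₀, SE = √(0.647·0.353/132) = √(0.00173023) = 0.04160.
z = (0.60606 − 0.647)/0.04160 = -0.04094/0.04160 = -0.984.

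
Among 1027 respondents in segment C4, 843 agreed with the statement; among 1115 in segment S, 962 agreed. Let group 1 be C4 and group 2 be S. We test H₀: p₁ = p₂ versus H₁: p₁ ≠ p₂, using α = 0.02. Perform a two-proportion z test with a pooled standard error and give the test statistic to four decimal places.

p̂₁ = 843/1027 ≈ 0.820837, p̂₂ = 962/1115 ≈ 0.862780.
Pooled p̂ = (843+962)/(1027+1115) = 1805/2142 = 0.842670.
SE = √(p̂(1−p̂)(1/n₁+1/n₂)) = √(0.842670·0.157330·0.00187057) = √(0.000247995) = 0.015748.
z = (0.820837 − 0.862780)/0.015748 = -0.041943/0.015748 = -2.6634.
p-value = 2·P(Z > 2.663) ≈ 0.0077, so at α = 0.02 we reject H₀.

z = -2.6634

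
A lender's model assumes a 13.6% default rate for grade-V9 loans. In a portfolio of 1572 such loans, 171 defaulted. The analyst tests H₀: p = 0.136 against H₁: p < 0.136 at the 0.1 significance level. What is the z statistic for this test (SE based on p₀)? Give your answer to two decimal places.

z = -3.15

p̂ = 171/1572 ≈ 0.10878.
SE = √(p₀(1−p₀)/n) = √(0.1175/1572) = 0.00865.
z = (0.10878 − 0.136)/0.00865 = -0.02722/0.00865 = -3.15.
p-value = P(Z < -3.149) ≈ 0.0008. With α = 0.1, reject H₀.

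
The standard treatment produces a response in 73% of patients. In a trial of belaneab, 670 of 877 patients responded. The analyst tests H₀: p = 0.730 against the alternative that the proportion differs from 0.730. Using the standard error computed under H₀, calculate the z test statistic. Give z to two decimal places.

p̂ = 670/877 ≈ 0.7640.
SE = √(p₀(1−p₀)/n) = √(0.1971/877) = 0.0150.
z = (0.7640 − 0.73)/0.0150 = 0.0340/0.0150 = 2.27.

z = 2.27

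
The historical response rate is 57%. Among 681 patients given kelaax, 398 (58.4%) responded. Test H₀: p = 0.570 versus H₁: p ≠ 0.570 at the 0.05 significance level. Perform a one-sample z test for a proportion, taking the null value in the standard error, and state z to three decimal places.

p̂ = 398/681 = 0.58443.
Under H₀, SE = √(0.57·0.43/681) = √(0.000359912) = 0.01897.
z = (0.58443 − 0.57)/0.01897 = 0.01443/0.01897 = 0.761.
p-value = 2·P(Z > 0.761) ≈ 0.4467, so at α = 0.05 we fail to reject H₀.

z = 0.761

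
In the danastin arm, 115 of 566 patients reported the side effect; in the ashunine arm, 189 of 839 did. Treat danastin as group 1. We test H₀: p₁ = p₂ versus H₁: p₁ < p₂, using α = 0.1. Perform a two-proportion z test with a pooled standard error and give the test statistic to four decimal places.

z = -0.9862

p̂₁ = 115/566 = 0.203180, p̂₂ = 189/839 = 0.225268.
Pooled p̂ = (115+189)/(566+839) = 304/1405 = 0.216370.
SE = √(p̂(1−p̂)(1/n₁+1/n₂)) = √(0.216370·0.783630·0.00295868) = √(0.000501656) = 0.022398.
z = (0.203180 − 0.225268)/0.022398 = -0.022088/0.022398 = -0.9862.
p-value = P(Z < -0.986) ≈ 0.1620; since p > α = 0.1, fail to reject H₀.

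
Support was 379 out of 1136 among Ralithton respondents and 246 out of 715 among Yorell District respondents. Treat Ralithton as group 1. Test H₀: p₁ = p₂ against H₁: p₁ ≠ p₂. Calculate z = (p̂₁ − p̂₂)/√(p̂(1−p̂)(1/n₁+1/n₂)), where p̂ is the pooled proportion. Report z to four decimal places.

p̂₁ = 379/1136 ≈ 0.333627, p̂₂ = 246/715 ≈ 0.344056.
Pooled p̂ = (379+246)/(1136+715) = 625/1851 = 0.337655.
SE = √(0.223644 × 0.00227888) = 0.022576.
z = (0.333627 − 0.344056)/0.022576 = -0.010429/0.022576 = -0.4620.

z = -0.4620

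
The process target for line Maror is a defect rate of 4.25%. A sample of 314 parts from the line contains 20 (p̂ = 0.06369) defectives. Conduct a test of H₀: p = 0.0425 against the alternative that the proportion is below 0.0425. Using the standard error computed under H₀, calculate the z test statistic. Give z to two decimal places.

p̂ = 20/314 ≈ 0.0637.
SE = √(p₀(1−p₀)/n) = √(0.040694/314) = 0.0114.
z = (0.0637 − 0.0425)/0.0114 = 0.0212/0.0114 = 1.86.
p-value = P(Z < 1.862) ≈ 0.9687.

z = 1.86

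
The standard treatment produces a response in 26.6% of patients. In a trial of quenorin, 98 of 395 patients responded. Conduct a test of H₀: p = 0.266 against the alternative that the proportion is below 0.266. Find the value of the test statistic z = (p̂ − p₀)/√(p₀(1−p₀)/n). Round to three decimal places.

p̂ = 98/395 = 0.24810.
Standard error under H₀: √(0.266×0.734/395) = 0.02223.
z = (0.24810 − 0.266)/0.02223 = -0.01790/0.02223 = -0.805.
p-value = P(Z < -0.805) ≈ 0.2104.

z = -0.805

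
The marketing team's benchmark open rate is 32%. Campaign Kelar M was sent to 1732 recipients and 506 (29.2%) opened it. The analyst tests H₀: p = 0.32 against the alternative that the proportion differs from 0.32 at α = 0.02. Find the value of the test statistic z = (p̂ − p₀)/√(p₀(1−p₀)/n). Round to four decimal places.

z = -2.4849

p̂ = 506/1732 = 0.2921478.
Under H₀, SE = √(0.32·0.68/1732) = √(0.000125635) = 0.0112087.
z = (0.2921478 − 0.32)/0.0112087 = -0.0278522/0.0112087 = -2.4849.
p-value = 2·P(Z > 2.485) ≈ 0.0130. With α = 0.02, reject H₀.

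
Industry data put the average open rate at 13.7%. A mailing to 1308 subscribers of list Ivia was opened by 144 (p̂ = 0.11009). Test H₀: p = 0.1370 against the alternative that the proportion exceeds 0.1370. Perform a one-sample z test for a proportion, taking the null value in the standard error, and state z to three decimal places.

p̂ = 144/1308 ≈ 0.11009.
Under H₀, SE = √(0.137·0.863/1308) = √(9.03907e-05) = 0.00951.
z = (0.11009 − 0.137)/0.00951 = -0.02691/0.00951 = -2.830.

z = -2.830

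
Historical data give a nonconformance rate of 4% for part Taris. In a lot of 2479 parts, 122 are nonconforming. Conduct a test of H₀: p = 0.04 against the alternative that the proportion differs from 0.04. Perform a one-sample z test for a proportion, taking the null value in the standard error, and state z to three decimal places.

z = 2.341

p̂ = 122/2479 ≈ 0.049213.
SE = √(p₀(1−p₀)/n) = √(0.0384/2479) = 0.003936.
z = (0.049213 − 0.04)/0.003936 = 0.009213/0.003936 = 2.341.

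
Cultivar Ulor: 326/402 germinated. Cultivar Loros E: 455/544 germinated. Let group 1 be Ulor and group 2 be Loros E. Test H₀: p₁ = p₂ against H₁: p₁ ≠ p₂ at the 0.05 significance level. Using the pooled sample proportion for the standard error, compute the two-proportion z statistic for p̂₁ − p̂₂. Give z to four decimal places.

p̂₁ = 326/402 = 0.810945, p̂₂ = 455/544 = 0.836397.
Pooled p̂ = (326+455)/(402+544) = 781/946 = 0.825581.
SE = √(0.143997 × 0.0043258) = 0.024958.
z = (0.810945 − 0.836397)/0.024958 = -0.025452/0.024958 = -1.0198.
p-value = 2·P(Z > 1.020) ≈ 0.3078; since p > α = 0.05, fail to reject H₀.

z = -1.0198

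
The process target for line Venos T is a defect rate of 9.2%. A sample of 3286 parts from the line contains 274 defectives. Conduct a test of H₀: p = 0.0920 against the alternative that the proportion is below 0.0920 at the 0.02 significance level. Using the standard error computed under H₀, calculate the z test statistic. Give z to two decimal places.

z = -1.71

p̂ = 274/3286 ≈ 0.08338.
SE = √(p₀(1−p₀)/n) = √(0.083536/3286) = 0.00504.
z = (0.08338 − 0.092)/0.00504 = -0.00862/0.00504 = -1.71.
p-value = P(Z < -1.709) ≈ 0.0437, so at α = 0.02 we fail to reject H₀.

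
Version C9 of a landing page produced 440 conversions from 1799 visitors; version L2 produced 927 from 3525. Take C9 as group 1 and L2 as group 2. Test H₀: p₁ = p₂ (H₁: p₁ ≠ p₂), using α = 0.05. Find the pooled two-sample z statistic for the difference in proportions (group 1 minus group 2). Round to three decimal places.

p̂₁ = 440/1799 = 0.244580, p̂₂ = 927/3525 = 0.262979.
Pooled p̂ = (440+927)/(1799+3525) = 1367/5324 = 0.256762.
SE = √(p̂(1−p̂)(1/n₁+1/n₂)) = √(0.256762·0.743238·0.000839552) = √(0.000160216) = 0.012658.
z = (0.244580 − 0.262979)/0.012658 = -0.018399/0.012658 = -1.454.
p-value = 2·P(Z > 1.454) ≈ 0.1461; since p > α = 0.05, fail to reject H₀.

z = -1.454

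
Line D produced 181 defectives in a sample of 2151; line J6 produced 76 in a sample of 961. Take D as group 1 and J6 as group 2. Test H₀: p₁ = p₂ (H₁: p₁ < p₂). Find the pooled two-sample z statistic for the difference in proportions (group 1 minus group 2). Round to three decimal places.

z = 0.474

p̂₁ = 181/2151 = 0.084147, p̂₂ = 76/961 = 0.079084.
Pooled p̂ = (181+76)/(2151+961) = 257/3112 = 0.082584.
SE = √(p̂(1−p̂)(1/n₁+1/n₂)) = √(0.082584·0.917416·0.00150548) = √(0.000114061) = 0.010680.
z = (0.084147 − 0.079084)/0.010680 = 0.005063/0.010680 = 0.474.
p-value = P(Z < 0.474) ≈ 0.6823.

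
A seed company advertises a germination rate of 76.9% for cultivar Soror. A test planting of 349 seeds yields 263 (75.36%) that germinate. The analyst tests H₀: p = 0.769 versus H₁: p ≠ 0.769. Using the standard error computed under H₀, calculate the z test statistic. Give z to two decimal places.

z = -0.68

p̂ = 263/349 = 0.7536.
SE = √(p₀(1−p₀)/n) = √(0.17764/349) = 0.0226.
z = (0.7536 − 0.769)/0.0226 = -0.0154/0.0226 = -0.68.
p-value = 2·P(Z > 0.683) ≈ 0.4943.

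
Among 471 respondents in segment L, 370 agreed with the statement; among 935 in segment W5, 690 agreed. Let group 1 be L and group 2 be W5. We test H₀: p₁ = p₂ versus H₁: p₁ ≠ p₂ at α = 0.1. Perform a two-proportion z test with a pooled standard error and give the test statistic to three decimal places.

p̂₁ = 370/471 = 0.785563, p̂₂ = 690/935 = 0.737968.
Pooled p̂ = (370+690)/(471+935) = 1060/1406 = 0.753912.
SE = √(p̂(1−p̂)(1/n₁+1/n₂)) = √(0.753912·0.246088·0.00319266) = √(0.000592331) = 0.024338.
z = (0.785563 − 0.737968)/0.024338 = 0.047595/0.024338 = 1.956.
Two-sided p-value ≈ 2·Φ(−1.956) = 0.0505, so at α = 0.1 we reject H₀.

z = 1.956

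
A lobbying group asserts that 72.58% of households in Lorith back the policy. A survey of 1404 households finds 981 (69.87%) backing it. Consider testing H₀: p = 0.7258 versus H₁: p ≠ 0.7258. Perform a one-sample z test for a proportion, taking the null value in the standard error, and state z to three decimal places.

p̂ = 981/1404 ≈ 0.698718.
Under H₀, SE = √(0.7258·0.2742/1404) = √(0.000141748) = 0.011906.
z = (0.698718 − 0.7258)/0.011906 = -0.027082/0.011906 = -2.275.

z = -2.275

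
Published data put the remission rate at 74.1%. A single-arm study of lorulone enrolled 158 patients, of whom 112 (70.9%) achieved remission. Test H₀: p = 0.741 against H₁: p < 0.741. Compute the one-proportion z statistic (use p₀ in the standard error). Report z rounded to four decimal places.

z = -0.9222

p̂ = 112/158 = 0.708861.
Under H₀, SE = √(0.741·0.259/158) = √(0.00121468) = 0.034852.
z = (0.708861 − 0.741)/0.034852 = -0.032139/0.034852 = -0.9222.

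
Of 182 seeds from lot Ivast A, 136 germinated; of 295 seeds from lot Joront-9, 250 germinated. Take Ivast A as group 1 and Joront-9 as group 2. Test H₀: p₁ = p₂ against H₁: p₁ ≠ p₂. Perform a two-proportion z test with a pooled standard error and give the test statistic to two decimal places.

z = -2.71

p̂₁ = 136/182 = 0.7473, p̂₂ = 250/295 = 0.8475.
Pooled p̂ = (136+250)/(182+295) = 386/477 = 0.8092.
SE = √(0.15438 × 0.00888434) = 0.0370.
z = (0.7473 − 0.8475)/0.0370 = -0.1002/0.0370 = -2.71.
Two-sided p-value ≈ 2·Φ(−2.706) = 0.0068.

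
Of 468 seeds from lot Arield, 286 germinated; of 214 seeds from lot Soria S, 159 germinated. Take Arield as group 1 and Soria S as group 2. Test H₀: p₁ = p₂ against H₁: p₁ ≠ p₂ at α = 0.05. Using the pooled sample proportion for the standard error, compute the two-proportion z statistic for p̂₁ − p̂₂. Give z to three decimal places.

z = -3.356

p̂₁ = 286/468 ≈ 0.611111, p̂₂ = 159/214 ≈ 0.742991.
Pooled p̂ = (286+159)/(468+214) = 445/682 = 0.652493.
SE = √(p̂(1−p̂)(1/n₁+1/n₂)) = √(0.652493·0.347507·0.00680965) = √(0.00154406) = 0.039295.
z = (0.611111 − 0.742991)/0.039295 = -0.131880/0.039295 = -3.356.
p-value = 2·P(Z > 3.356) ≈ 0.0008, so at α = 0.05 we reject H₀.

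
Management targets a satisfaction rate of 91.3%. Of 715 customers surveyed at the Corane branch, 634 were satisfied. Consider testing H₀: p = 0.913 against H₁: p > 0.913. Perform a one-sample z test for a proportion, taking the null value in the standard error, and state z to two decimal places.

z = -2.49

p̂ = 634/715 ≈ 0.88671.
SE = √(p₀(1−p₀)/n) = √(0.079431/715) = 0.01054.
z = (0.88671 − 0.913)/0.01054 = -0.02629/0.01054 = -2.49.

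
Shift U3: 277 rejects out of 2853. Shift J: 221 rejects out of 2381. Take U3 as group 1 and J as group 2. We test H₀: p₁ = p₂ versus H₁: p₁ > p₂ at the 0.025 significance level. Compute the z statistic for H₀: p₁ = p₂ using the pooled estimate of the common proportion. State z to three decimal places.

p̂₁ = 277/2853 = 0.09709, p̂₂ = 221/2381 = 0.09282.
Pooled p̂ = (277+221)/(2853+2381) = 498/5234 = 0.09515.
SE = √(0.0860941 × 0.0007705) = 0.00814.
z = (0.09709 − 0.09282)/0.00814 = 0.00427/0.00814 = 0.525.
p-value = P(Z > 0.525) ≈ 0.2999. With α = 0.025, fail to reject H₀.

z = 0.525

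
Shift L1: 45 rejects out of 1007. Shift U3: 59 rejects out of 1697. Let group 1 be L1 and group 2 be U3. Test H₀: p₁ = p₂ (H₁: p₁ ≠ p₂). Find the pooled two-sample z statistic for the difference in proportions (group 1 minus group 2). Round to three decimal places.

p̂₁ = 45/1007 ≈ 0.04469, p̂₂ = 59/1697 ≈ 0.03477.
Pooled p̂ = (45+59)/(1007+1697) = 104/2704 = 0.03846.
SE = √(p̂(1−p̂)(1/n₁+1/n₂)) = √(0.03846·0.96154·0.00158232) = √(5.85179e-05) = 0.00765.
z = (0.04469 − 0.03477)/0.00765 = 0.00992/0.00765 = 1.297.
p-value = 2·P(Z > 1.297) ≈ 0.1947.

z = 1.297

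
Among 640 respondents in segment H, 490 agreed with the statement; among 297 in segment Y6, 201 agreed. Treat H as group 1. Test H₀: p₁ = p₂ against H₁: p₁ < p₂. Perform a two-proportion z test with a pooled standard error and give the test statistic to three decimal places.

p̂₁ = 490/640 = 0.76562, p̂₂ = 201/297 = 0.67677.
Pooled p̂ = (490+201)/(640+297) = 691/937 = 0.73746.
SE = √(p̂(1−p̂)(1/n₁+1/n₂)) = √(0.73746·0.26254·0.0049295) = √(0.000954415) = 0.03089.
z = (0.76562 − 0.67677)/0.03089 = 0.08885/0.03089 = 2.876.
p-value = P(Z < 2.876) ≈ 0.9980.

z = 2.876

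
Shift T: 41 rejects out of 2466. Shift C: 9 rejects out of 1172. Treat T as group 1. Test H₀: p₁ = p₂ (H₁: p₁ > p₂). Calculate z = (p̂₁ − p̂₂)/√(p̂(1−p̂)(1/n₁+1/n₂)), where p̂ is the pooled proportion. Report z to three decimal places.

z = 2.166

p̂₁ = 41/2466 ≈ 0.016626, p̂₂ = 9/1172 ≈ 0.007679.
Pooled p̂ = (41+9)/(2466+1172) = 50/3638 = 0.013744.
SE = √(p̂(1−p̂)(1/n₁+1/n₂)) = √(0.013744·0.986256·0.00125876) = √(1.70624e-05) = 0.004131.
z = (0.016626 − 0.007679)/0.004131 = 0.008947/0.004131 = 2.166.
p-value = P(Z > 2.166) ≈ 0.0152.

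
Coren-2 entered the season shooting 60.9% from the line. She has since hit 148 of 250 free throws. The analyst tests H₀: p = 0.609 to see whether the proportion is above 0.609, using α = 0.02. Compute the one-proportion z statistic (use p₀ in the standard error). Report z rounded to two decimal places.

z = -0.55

p̂ = 148/250 = 0.5920.
Standard error under H₀: √(0.609×0.391/250) = 0.0309.
z = (0.5920 − 0.609)/0.0309 = -0.0170/0.0309 = -0.55.
p-value = P(Z > -0.551) ≈ 0.7091, so at α = 0.02 we fail to reject H₀.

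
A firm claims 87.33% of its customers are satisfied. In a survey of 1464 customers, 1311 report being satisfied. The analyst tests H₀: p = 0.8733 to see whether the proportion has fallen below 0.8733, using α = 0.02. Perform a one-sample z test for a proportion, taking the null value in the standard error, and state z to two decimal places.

z = 2.55

p̂ = 1311/1464 = 0.8955.
Standard error under H₀: √(0.8733×0.1267/1464) = 0.0087.
z = (0.8955 − 0.8733)/0.0087 = 0.0222/0.0087 = 2.55.
p-value = P(Z < 2.553) ≈ 0.9947; since p > α = 0.02, fail to reject H₀.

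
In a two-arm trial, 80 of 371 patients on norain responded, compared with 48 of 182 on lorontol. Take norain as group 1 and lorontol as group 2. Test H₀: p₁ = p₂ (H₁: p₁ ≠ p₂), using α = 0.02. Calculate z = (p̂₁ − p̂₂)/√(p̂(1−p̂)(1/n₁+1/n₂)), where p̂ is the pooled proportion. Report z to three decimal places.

z = -1.260

p̂₁ = 80/371 ≈ 0.21563, p̂₂ = 48/182 ≈ 0.26374.
Pooled p̂ = (80+48)/(371+182) = 128/553 = 0.23146.
SE = √(p̂(1−p̂)(1/n₁+1/n₂)) = √(0.23146·0.76854·0.00818992) = √(0.0014569) = 0.03817.
z = (0.21563 − 0.26374)/0.03817 = -0.04811/0.03817 = -1.260.
p-value = 2·P(Z > 1.260) ≈ 0.2076. With α = 0.02, fail to reject H₀.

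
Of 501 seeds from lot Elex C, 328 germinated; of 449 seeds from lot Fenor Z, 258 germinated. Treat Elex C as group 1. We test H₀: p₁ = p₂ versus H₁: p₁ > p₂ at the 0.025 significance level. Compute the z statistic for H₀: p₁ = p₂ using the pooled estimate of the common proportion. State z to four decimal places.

p̂₁ = 328/501 ≈ 0.6546906, p̂₂ = 258/449 ≈ 0.5746102.
Pooled p̂ = (328+258)/(501+449) = 586/950 = 0.6168421.
SE = √(0.236348 × 0.00422318) = 0.0315933.
z = (0.6546906 − 0.5746102)/0.0315933 = 0.0800804/0.0315933 = 2.5347.
p-value = P(Z > 2.535) ≈ 0.0056. With α = 0.025, reject H₀.

z = 2.5347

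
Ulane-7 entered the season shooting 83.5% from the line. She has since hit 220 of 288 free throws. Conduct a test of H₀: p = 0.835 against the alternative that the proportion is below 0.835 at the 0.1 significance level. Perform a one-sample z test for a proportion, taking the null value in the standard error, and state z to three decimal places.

p̂ = 220/288 ≈ 0.76389.
SE = √(p₀(1−p₀)/n) = √(0.13778/288) = 0.02187.
z = (0.76389 − 0.835)/0.02187 = -0.07111/0.02187 = -3.251.
p-value = P(Z < -3.251) ≈ 0.0006, so at α = 0.1 we reject H₀.

z = -3.251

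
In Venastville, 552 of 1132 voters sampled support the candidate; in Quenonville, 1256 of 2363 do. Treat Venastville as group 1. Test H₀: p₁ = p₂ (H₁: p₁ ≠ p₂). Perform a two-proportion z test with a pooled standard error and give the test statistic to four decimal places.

p̂₁ = 552/1132 = 0.4876325, p̂₂ = 1256/2363 = 0.5315277.
Pooled p̂ = (552+1256)/(1132+2363) = 1808/3495 = 0.5173104.
SE = √(p̂(1−p̂)(1/n₁+1/n₂)) = √(0.5173104·0.4826896·0.00130658) = √(0.000326254) = 0.0180625.
z = (0.4876325 − 0.5315277)/0.0180625 = -0.0438952/0.0180625 = -2.4302.
p-value = 2·P(Z > 2.430) ≈ 0.0151.

z = -2.4302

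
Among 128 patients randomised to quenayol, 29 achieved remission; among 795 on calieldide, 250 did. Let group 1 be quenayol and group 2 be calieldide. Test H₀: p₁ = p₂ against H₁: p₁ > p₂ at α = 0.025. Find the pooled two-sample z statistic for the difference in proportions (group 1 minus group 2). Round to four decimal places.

p̂₁ = 29/128 ≈ 0.226562, p̂₂ = 250/795 ≈ 0.314465.
Pooled p̂ = (29+250)/(128+795) = 279/923 = 0.302275.
SE = √(p̂(1−p̂)(1/n₁+1/n₂)) = √(0.302275·0.697725·0.00907036) = √(0.00191298) = 0.043738.
z = (0.226562 − 0.314465)/0.043738 = -0.087903/0.043738 = -2.0098.
p-value = P(Z > -2.010) ≈ 0.9778, so at α = 0.025 we fail to reject H₀.

z = -2.0098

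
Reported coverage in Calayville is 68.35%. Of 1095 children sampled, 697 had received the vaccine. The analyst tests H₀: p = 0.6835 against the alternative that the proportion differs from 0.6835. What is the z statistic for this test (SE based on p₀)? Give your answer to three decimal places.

z = -3.342

p̂ = 697/1095 ≈ 0.636530.
Under H₀, SE = √(0.6835·0.3165/1095) = √(0.00019756) = 0.014056.
z = (0.636530 − 0.6835)/0.014056 = -0.046970/0.014056 = -3.342.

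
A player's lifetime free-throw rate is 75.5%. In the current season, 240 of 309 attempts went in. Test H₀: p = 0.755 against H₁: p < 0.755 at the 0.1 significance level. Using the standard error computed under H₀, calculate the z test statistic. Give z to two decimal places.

p̂ = 240/309 ≈ 0.7767.
SE = √(p₀(1−p₀)/n) = √(0.18498/309) = 0.0245.
z = (0.7767 − 0.755)/0.0245 = 0.0217/0.0245 = 0.89.
p-value = P(Z < 0.887) ≈ 0.8124, so at α = 0.1 we fail to reject H₀.

z = 0.89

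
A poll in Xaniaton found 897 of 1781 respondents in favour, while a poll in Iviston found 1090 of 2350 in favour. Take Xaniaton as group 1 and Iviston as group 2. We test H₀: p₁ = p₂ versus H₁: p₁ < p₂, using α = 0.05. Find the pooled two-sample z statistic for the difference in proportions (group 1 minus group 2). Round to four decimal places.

z = 2.5368

p̂₁ = 897/1781 ≈ 0.503650, p̂₂ = 1090/2350 ≈ 0.463830.
Pooled p̂ = (897+1090)/(1781+2350) = 1987/4131 = 0.480997.
SE = √(p̂(1−p̂)(1/n₁+1/n₂)) = √(0.480997·0.519003·0.000987014) = √(0.000246397) = 0.015697.
z = (0.503650 − 0.463830)/0.015697 = 0.039820/0.015697 = 2.5368.
p-value = P(Z < 2.537) ≈ 0.9944. With α = 0.05, fail to reject H₀.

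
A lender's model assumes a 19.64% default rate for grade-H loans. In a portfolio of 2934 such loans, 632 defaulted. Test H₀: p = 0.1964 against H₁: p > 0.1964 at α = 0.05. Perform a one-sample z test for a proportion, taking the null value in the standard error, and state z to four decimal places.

z = 2.5913

p̂ = 632/2934 ≈ 0.2154056.
Under H₀, SE = √(0.1964·0.8036/2934) = √(5.37924e-05) = 0.0073343.
z = (0.2154056 − 0.1964)/0.0073343 = 0.0190056/0.0073343 = 2.5913.
p-value = P(Z > 2.591) ≈ 0.0048; since p < α = 0.05, reject H₀.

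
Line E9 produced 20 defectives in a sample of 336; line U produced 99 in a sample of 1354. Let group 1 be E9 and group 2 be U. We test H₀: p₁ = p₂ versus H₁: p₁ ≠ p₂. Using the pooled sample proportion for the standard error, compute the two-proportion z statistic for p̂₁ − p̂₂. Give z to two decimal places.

z = -0.87

p̂₁ = 20/336 = 0.0595, p̂₂ = 99/1354 = 0.0731.
Pooled p̂ = (20+99)/(336+1354) = 119/1690 = 0.0704.
SE = √(0.065456 × 0.00371474) = 0.0156.
z = (0.0595 − 0.0731)/0.0156 = -0.0136/0.0156 = -0.87.
p-value = 2·P(Z > 0.872) ≈ 0.3834.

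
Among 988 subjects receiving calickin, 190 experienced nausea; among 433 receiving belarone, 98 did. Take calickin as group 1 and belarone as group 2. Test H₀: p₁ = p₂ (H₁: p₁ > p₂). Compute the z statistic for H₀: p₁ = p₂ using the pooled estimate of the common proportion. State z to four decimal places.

z = -1.4684

p̂₁ = 190/988 ≈ 0.192308, p̂₂ = 98/433 ≈ 0.226328.
Pooled p̂ = (190+98)/(988+433) = 288/1421 = 0.202674.
SE = √(p̂(1−p̂)(1/n₁+1/n₂)) = √(0.202674·0.797326·0.00332161) = √(0.000536764) = 0.023168.
z = (0.192308 − 0.226328)/0.023168 = -0.034020/0.023168 = -1.4684.
p-value = P(Z > -1.468) ≈ 0.9290.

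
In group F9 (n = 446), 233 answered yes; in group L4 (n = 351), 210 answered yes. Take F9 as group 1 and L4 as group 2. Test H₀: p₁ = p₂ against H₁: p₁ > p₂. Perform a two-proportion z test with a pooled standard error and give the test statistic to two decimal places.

p̂₁ = 233/446 ≈ 0.5224, p̂₂ = 210/351 ≈ 0.5983.
Pooled p̂ = (233+210)/(446+351) = 443/797 = 0.5558.
SE = √(p̂(1−p̂)(1/n₁+1/n₂)) = √(0.5558·0.4442·0.00509116) = √(0.00125692) = 0.0355.
z = (0.5224 − 0.5983)/0.0355 = -0.0759/0.0355 = -2.14.
p-value = P(Z > -2.140) ≈ 0.9838.

z = -2.14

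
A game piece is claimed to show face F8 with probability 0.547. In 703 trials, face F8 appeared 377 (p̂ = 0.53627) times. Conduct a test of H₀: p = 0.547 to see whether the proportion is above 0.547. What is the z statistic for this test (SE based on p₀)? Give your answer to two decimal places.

z = -0.57

p̂ = 377/703 = 0.5363.
Under H₀, SE = √(0.547·0.453/703) = √(0.000352477) = 0.0188.
z = (0.5363 − 0.547)/0.0188 = -0.0107/0.0188 = -0.57.
p-value = P(Z > -0.571) ≈ 0.7161.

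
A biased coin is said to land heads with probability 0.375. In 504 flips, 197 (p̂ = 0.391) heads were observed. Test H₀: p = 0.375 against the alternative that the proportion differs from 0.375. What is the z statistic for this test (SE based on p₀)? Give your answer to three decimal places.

z = 0.736

p̂ = 197/504 = 0.39087.
SE = √(p₀(1−p₀)/n) = √(0.23438/504) = 0.02156.
z = (0.39087 − 0.375)/0.02156 = 0.01587/0.02156 = 0.736.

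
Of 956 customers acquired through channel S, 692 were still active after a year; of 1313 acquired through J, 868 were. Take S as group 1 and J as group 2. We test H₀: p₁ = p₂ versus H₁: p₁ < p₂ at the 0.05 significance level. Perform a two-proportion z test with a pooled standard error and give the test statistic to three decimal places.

z = 3.185

p̂₁ = 692/956 = 0.72385, p̂₂ = 868/1313 = 0.66108.
Pooled p̂ = (692+868)/(956+1313) = 1560/2269 = 0.68753.
SE = √(0.214833 × 0.00180764) = 0.01971.
z = (0.72385 − 0.66108)/0.01971 = 0.06277/0.01971 = 3.185.
p-value = P(Z < 3.185) ≈ 0.9993. With α = 0.05, fail to reject H₀.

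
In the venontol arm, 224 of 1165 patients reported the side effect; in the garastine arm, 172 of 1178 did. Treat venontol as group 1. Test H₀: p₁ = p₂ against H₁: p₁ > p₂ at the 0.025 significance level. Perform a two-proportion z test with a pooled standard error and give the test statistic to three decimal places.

p̂₁ = 224/1165 ≈ 0.19227, p̂₂ = 172/1178 ≈ 0.14601.
Pooled p̂ = (224+172)/(1165+1178) = 396/2343 = 0.16901.
SE = √(p̂(1−p̂)(1/n₁+1/n₂)) = √(0.16901·0.83099·0.00170727) = √(0.000239783) = 0.01548.
z = (0.19227 − 0.14601)/0.01548 = 0.04626/0.01548 = 2.988.
p-value = P(Z > 2.988) ≈ 0.0014; since p < α = 0.025, reject H₀.

z = 2.988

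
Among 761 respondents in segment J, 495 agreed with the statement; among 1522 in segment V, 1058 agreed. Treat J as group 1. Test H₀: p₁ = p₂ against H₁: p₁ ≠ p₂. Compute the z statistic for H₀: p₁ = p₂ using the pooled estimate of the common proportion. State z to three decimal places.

z = -2.158

p̂₁ = 495/761 ≈ 0.650460, p̂₂ = 1058/1522 ≈ 0.695138.
Pooled p̂ = (495+1058)/(761+1522) = 1553/2283 = 0.680245.
SE = √(p̂(1−p̂)(1/n₁+1/n₂)) = √(0.680245·0.319755·0.00197109) = √(0.000428735) = 0.020706.
z = (0.650460 − 0.695138)/0.020706 = -0.044678/0.020706 = -2.158.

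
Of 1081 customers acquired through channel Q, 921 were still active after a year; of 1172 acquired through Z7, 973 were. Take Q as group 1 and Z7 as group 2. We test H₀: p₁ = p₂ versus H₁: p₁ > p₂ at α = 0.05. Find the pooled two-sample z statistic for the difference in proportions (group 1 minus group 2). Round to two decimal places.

p̂₁ = 921/1081 = 0.85199, p̂₂ = 973/1172 = 0.83020.
Pooled p̂ = (921+973)/(1081+1172) = 1894/2253 = 0.84066.
SE = √(p̂(1−p̂)(1/n₁+1/n₂)) = √(0.84066·0.15934·0.00177831) = √(0.00023821) = 0.01543.
z = (0.85199 − 0.83020)/0.01543 = 0.02179/0.01543 = 1.41.
p-value = P(Z > 1.411) ≈ 0.0791; since p > α = 0.05, fail to reject H₀.

z = 1.41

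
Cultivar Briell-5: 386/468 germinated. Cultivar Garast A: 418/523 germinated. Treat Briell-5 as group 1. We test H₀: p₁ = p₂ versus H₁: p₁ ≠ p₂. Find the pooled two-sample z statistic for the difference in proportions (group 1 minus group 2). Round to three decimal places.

z = 1.026

p̂₁ = 386/468 ≈ 0.82479, p̂₂ = 418/523 ≈ 0.79924.
Pooled p̂ = (386+418)/(468+523) = 804/991 = 0.81130.
SE = √(p̂(1−p̂)(1/n₁+1/n₂)) = √(0.81130·0.18870·0.0040488) = √(0.000619836) = 0.02490.
z = (0.82479 − 0.79924)/0.02490 = 0.02555/0.02490 = 1.026.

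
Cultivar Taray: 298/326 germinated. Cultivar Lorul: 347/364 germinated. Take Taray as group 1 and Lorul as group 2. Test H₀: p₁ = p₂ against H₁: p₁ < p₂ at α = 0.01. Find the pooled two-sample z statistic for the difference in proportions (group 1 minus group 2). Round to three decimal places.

p̂₁ = 298/326 = 0.91411, p̂₂ = 347/364 = 0.95330.
Pooled p̂ = (298+347)/(326+364) = 645/690 = 0.93478.
SE = √(p̂(1−p̂)(1/n₁+1/n₂)) = √(0.93478·0.06522·0.00581474) = √(0.00035449) = 0.01883.
z = (0.91411 − 0.95330)/0.01883 = -0.03919/0.01883 = -2.081.
p-value = P(Z < -2.081) ≈ 0.0187; since p > α = 0.01, fail to reject H₀.

z = -2.081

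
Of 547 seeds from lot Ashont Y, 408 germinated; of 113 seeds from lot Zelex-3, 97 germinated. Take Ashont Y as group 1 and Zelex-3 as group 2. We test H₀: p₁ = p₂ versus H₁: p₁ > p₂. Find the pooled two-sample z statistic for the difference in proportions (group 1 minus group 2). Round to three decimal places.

p̂₁ = 408/547 = 0.74589, p̂₂ = 97/113 = 0.85841.
Pooled p̂ = (408+97)/(547+113) = 505/660 = 0.76515.
SE = √(0.179695 × 0.0106777) = 0.04380.
z = (0.74589 − 0.85841)/0.04380 = -0.11252/0.04380 = -2.569.
p-value = P(Z > -2.569) ≈ 0.9949.

z = -2.569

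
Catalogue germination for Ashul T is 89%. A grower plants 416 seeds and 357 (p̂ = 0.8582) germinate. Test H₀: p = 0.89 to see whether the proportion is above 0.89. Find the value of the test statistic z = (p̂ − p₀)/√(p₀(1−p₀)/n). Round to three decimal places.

p̂ = 357/416 = 0.85817.
Under H₀, SE = √(0.89·0.11/416) = √(0.000235337) = 0.01534.
z = (0.85817 − 0.89)/0.01534 = -0.03183/0.01534 = -2.075.
p-value = P(Z > -2.075) ≈ 0.9810.

z = -2.075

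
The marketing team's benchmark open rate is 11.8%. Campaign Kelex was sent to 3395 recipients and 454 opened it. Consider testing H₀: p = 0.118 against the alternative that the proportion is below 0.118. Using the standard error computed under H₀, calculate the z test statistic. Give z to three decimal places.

p̂ = 454/3395 ≈ 0.133726.
Under H₀, SE = √(0.118·0.882/3395) = √(3.06557e-05) = 0.005537.
z = (0.133726 − 0.118)/0.005537 = 0.015726/0.005537 = 2.840.

z = 2.840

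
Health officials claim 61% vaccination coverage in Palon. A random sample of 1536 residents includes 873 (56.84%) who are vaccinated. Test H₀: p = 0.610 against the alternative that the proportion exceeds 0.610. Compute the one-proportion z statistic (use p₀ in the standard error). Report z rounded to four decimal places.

p̂ = 873/1536 = 0.5683594.
Under H₀, SE = √(0.61·0.39/1536) = √(0.000154883) = 0.0124452.
z = (0.5683594 − 0.61)/0.0124452 = -0.0416406/0.0124452 = -3.3459.
p-value = P(Z > -3.346) ≈ 0.9996.

z = -3.3459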